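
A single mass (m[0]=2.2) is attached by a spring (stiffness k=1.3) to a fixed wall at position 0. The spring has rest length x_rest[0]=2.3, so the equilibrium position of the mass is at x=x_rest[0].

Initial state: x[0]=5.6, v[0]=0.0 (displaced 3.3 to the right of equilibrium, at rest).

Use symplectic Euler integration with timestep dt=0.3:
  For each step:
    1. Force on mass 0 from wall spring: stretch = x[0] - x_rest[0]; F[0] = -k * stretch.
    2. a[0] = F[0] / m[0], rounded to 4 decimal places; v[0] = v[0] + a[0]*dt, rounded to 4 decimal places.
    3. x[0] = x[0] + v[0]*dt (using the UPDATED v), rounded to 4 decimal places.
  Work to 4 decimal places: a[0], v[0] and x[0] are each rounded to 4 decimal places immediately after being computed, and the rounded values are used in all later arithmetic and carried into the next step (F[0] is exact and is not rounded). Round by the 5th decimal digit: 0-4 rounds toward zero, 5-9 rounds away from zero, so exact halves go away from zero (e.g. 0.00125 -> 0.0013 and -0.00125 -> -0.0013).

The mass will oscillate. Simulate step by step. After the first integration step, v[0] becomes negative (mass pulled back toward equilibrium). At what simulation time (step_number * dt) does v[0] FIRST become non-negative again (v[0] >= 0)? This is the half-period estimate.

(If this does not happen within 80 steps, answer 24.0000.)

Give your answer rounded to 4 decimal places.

Answer: 4.2000

Derivation:
Step 0: x=[5.6000] v=[0.0000]
Step 1: x=[5.4245] v=[-0.5850]
Step 2: x=[5.0828] v=[-1.1389]
Step 3: x=[4.5931] v=[-1.6322]
Step 4: x=[3.9815] v=[-2.0387]
Step 5: x=[3.2805] v=[-2.3368]
Step 6: x=[2.5273] v=[-2.5106]
Step 7: x=[1.7620] v=[-2.5509]
Step 8: x=[1.0254] v=[-2.4555]
Step 9: x=[0.3566] v=[-2.2295]
Step 10: x=[-0.2089] v=[-1.8850]
Step 11: x=[-0.6410] v=[-1.4403]
Step 12: x=[-0.9167] v=[-0.9189]
Step 13: x=[-1.0213] v=[-0.3487]
Step 14: x=[-0.9493] v=[0.2401]
First v>=0 after going negative at step 14, time=4.2000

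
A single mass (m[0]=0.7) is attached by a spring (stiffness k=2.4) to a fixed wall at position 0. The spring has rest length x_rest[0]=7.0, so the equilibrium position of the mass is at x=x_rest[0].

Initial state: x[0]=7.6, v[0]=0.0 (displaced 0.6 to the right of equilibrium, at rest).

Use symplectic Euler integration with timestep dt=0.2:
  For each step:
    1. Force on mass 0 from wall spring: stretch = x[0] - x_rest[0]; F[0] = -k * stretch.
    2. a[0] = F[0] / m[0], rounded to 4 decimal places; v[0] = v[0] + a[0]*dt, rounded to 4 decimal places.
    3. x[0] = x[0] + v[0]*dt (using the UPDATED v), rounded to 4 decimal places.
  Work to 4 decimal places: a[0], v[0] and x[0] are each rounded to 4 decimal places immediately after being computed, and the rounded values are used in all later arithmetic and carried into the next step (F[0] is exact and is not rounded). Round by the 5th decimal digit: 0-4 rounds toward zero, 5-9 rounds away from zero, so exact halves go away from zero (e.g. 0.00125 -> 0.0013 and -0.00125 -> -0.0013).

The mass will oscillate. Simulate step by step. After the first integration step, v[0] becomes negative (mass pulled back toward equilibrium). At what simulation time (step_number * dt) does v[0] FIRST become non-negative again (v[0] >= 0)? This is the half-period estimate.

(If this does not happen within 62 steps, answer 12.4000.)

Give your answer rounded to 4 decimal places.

Step 0: x=[7.6000] v=[0.0000]
Step 1: x=[7.5177] v=[-0.4114]
Step 2: x=[7.3644] v=[-0.7664]
Step 3: x=[7.1611] v=[-1.0163]
Step 4: x=[6.9357] v=[-1.1268]
Step 5: x=[6.7192] v=[-1.0827]
Step 6: x=[6.5412] v=[-0.8902]
Step 7: x=[6.4261] v=[-0.5756]
Step 8: x=[6.3897] v=[-0.1821]
Step 9: x=[6.4370] v=[0.2364]
First v>=0 after going negative at step 9, time=1.8000

Answer: 1.8000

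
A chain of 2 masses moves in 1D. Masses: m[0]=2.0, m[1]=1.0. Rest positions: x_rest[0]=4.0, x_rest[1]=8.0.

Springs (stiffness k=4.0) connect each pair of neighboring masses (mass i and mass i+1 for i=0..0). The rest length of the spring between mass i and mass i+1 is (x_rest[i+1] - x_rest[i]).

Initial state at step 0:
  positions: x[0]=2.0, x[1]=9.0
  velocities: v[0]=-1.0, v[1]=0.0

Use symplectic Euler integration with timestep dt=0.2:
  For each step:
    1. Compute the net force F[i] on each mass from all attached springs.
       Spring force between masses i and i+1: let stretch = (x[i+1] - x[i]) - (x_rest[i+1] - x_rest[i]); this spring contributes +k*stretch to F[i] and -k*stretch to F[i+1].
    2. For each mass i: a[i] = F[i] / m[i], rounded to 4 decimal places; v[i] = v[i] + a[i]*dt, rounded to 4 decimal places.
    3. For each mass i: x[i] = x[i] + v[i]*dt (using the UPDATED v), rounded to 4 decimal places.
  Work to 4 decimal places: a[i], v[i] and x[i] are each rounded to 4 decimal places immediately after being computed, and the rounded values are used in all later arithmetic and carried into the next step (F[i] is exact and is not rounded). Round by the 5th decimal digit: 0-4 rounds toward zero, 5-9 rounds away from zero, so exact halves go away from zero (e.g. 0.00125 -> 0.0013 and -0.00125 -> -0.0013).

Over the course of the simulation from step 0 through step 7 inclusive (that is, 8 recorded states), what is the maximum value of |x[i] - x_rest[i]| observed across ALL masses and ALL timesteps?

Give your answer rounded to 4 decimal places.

Step 0: x=[2.0000 9.0000] v=[-1.0000 0.0000]
Step 1: x=[2.0400 8.5200] v=[0.2000 -2.4000]
Step 2: x=[2.2784 7.6432] v=[1.1920 -4.3840]
Step 3: x=[2.6260 6.5480] v=[1.7379 -5.4758]
Step 4: x=[2.9673 5.4653] v=[1.7067 -5.4134]
Step 5: x=[3.1885 4.6229] v=[1.1059 -4.2118]
Step 6: x=[3.2044 4.1910] v=[0.0797 -2.1593]
Step 7: x=[2.9793 4.2413] v=[-1.1257 0.2514]
Max displacement = 3.8090

Answer: 3.8090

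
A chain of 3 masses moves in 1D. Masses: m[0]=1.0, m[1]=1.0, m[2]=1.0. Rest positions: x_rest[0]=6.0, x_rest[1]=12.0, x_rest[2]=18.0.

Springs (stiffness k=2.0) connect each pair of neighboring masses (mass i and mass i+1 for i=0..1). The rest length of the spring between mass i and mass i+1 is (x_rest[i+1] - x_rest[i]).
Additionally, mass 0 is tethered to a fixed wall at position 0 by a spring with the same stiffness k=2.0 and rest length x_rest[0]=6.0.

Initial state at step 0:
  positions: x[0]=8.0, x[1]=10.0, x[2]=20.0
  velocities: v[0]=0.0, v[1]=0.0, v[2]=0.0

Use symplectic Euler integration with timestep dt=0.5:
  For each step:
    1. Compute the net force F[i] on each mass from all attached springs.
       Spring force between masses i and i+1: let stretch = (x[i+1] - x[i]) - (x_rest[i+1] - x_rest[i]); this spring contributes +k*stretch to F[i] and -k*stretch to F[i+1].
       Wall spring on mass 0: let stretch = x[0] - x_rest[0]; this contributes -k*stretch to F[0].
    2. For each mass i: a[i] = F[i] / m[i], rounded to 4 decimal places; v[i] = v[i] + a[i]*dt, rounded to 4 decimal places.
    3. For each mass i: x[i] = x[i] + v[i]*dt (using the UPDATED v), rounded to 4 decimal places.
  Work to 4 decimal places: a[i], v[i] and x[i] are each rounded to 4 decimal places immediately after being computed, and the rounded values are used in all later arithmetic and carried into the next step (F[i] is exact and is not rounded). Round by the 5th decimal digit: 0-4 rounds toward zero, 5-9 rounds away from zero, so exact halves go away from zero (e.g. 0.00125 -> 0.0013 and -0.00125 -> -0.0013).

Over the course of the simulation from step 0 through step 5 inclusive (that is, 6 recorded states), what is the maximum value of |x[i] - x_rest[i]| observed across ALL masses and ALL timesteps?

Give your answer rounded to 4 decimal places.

Answer: 3.5000

Derivation:
Step 0: x=[8.0000 10.0000 20.0000] v=[0.0000 0.0000 0.0000]
Step 1: x=[5.0000 14.0000 18.0000] v=[-6.0000 8.0000 -4.0000]
Step 2: x=[4.0000 15.5000 17.0000] v=[-2.0000 3.0000 -2.0000]
Step 3: x=[6.7500 12.0000 18.2500] v=[5.5000 -7.0000 2.5000]
Step 4: x=[8.7500 9.0000 19.3750] v=[4.0000 -6.0000 2.2500]
Step 5: x=[6.5000 11.0625 18.3125] v=[-4.5000 4.1250 -2.1250]
Max displacement = 3.5000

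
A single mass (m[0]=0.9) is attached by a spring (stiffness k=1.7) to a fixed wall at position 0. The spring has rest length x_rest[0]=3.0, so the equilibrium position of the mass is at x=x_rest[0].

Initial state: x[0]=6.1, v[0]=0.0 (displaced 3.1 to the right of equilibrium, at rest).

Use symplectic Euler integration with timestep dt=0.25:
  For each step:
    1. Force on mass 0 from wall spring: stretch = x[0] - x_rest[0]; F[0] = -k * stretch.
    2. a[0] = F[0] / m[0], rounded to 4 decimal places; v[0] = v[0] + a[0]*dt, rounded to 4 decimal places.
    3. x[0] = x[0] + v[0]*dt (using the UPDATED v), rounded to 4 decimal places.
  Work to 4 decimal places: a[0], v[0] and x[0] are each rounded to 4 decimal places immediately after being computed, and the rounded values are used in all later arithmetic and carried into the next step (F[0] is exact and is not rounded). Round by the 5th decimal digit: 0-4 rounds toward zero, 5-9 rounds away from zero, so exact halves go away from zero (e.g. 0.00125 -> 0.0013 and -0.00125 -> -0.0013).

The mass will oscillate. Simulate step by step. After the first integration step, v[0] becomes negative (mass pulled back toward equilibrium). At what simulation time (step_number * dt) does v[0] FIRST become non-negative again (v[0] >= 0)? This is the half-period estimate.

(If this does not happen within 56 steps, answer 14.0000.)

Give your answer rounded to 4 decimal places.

Answer: 2.5000

Derivation:
Step 0: x=[6.1000] v=[0.0000]
Step 1: x=[5.7340] v=[-1.4639]
Step 2: x=[5.0453] v=[-2.7550]
Step 3: x=[4.1151] v=[-3.7208]
Step 4: x=[3.0533] v=[-4.2474]
Step 5: x=[1.9852] v=[-4.2726]
Step 6: x=[1.0369] v=[-3.7934]
Step 7: x=[0.3203] v=[-2.8664]
Step 8: x=[-0.0800] v=[-1.6010]
Step 9: x=[-0.1167] v=[-0.1466]
Step 10: x=[0.2146] v=[1.3252]
First v>=0 after going negative at step 10, time=2.5000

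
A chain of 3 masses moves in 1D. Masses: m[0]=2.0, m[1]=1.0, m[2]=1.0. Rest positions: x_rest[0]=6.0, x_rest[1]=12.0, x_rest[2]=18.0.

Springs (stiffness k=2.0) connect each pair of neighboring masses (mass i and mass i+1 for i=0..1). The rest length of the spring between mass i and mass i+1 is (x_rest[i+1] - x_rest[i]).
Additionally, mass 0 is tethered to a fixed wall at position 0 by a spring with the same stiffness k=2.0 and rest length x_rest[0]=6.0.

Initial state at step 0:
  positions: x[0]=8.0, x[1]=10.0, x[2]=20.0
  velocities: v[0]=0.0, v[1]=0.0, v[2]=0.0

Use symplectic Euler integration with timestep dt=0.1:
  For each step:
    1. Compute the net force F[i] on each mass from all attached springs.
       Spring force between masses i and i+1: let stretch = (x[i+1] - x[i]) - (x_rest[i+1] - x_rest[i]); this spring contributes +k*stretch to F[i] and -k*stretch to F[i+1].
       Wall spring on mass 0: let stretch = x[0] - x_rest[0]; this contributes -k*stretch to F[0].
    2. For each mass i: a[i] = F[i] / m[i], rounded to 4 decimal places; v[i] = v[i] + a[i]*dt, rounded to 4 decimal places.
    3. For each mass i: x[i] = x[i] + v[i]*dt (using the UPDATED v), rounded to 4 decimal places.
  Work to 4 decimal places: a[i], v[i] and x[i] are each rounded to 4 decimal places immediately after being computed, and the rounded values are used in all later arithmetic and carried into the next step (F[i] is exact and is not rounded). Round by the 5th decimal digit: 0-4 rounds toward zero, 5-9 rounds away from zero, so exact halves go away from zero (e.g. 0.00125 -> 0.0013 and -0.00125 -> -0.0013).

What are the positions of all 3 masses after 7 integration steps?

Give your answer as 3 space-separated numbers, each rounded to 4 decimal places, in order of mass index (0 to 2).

Step 0: x=[8.0000 10.0000 20.0000] v=[0.0000 0.0000 0.0000]
Step 1: x=[7.9400 10.1600 19.9200] v=[-0.6000 1.6000 -0.8000]
Step 2: x=[7.8228 10.4708 19.7648] v=[-1.1720 3.1080 -1.5520]
Step 3: x=[7.6539 10.9145 19.5437] v=[-1.6895 4.4372 -2.2108]
Step 4: x=[7.4410 11.4656 19.2700] v=[-2.1288 5.5109 -2.7366]
Step 5: x=[7.1940 12.0923 18.9603] v=[-2.4704 6.2669 -3.0975]
Step 6: x=[6.9240 12.7584 18.6332] v=[-2.7000 6.6608 -3.2711]
Step 7: x=[6.6431 13.4253 18.3086] v=[-2.8090 6.6689 -3.2461]

Answer: 6.6431 13.4253 18.3086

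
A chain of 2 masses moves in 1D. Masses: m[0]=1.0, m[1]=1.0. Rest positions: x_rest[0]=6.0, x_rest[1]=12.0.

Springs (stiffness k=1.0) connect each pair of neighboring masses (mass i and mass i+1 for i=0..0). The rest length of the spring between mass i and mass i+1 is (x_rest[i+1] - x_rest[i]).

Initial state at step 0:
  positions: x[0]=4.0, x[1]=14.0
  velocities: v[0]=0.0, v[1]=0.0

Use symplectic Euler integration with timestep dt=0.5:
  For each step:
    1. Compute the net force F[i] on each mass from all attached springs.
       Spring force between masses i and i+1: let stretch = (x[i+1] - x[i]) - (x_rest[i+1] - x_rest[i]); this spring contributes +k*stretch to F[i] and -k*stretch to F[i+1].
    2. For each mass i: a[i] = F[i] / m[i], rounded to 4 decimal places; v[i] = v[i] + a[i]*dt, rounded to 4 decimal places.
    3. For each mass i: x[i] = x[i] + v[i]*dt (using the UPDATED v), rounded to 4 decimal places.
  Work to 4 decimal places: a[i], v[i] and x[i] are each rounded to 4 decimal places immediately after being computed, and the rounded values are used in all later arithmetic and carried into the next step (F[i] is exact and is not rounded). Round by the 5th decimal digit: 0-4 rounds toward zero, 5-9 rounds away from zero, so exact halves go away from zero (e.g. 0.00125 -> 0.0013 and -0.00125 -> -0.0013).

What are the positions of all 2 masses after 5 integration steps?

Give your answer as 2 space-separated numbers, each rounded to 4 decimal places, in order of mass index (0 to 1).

Answer: 7.4375 10.5625

Derivation:
Step 0: x=[4.0000 14.0000] v=[0.0000 0.0000]
Step 1: x=[5.0000 13.0000] v=[2.0000 -2.0000]
Step 2: x=[6.5000 11.5000] v=[3.0000 -3.0000]
Step 3: x=[7.7500 10.2500] v=[2.5000 -2.5000]
Step 4: x=[8.1250 9.8750] v=[0.7500 -0.7500]
Step 5: x=[7.4375 10.5625] v=[-1.3750 1.3750]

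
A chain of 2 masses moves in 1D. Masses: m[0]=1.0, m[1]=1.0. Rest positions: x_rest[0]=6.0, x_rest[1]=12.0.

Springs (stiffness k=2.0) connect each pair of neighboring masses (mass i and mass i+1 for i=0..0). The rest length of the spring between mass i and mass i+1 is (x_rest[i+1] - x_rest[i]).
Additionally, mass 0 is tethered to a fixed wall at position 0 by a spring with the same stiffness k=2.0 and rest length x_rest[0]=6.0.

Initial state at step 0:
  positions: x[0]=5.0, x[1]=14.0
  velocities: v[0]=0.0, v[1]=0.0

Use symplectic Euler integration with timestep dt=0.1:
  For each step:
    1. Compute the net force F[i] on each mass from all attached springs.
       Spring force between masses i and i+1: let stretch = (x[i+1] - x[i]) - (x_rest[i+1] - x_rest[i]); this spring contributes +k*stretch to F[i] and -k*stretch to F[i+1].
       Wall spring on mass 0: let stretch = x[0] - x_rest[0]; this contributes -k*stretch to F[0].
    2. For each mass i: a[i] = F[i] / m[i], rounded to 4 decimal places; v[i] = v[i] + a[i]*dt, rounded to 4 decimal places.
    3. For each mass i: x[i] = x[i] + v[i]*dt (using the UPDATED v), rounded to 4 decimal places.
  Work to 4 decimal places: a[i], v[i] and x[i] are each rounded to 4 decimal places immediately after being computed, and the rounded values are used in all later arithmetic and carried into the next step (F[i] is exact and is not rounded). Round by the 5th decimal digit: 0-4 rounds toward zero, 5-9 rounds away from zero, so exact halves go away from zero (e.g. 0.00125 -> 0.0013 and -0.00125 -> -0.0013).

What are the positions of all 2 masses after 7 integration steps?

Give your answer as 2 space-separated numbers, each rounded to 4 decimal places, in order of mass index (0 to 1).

Answer: 6.7324 12.6438

Derivation:
Step 0: x=[5.0000 14.0000] v=[0.0000 0.0000]
Step 1: x=[5.0800 13.9400] v=[0.8000 -0.6000]
Step 2: x=[5.2356 13.8228] v=[1.5560 -1.1720]
Step 3: x=[5.4582 13.6539] v=[2.2263 -1.6894]
Step 4: x=[5.7356 13.4411] v=[2.7738 -2.1285]
Step 5: x=[6.0524 13.1941] v=[3.1678 -2.4696]
Step 6: x=[6.3910 12.9243] v=[3.3857 -2.6979]
Step 7: x=[6.7324 12.6438] v=[3.4142 -2.8046]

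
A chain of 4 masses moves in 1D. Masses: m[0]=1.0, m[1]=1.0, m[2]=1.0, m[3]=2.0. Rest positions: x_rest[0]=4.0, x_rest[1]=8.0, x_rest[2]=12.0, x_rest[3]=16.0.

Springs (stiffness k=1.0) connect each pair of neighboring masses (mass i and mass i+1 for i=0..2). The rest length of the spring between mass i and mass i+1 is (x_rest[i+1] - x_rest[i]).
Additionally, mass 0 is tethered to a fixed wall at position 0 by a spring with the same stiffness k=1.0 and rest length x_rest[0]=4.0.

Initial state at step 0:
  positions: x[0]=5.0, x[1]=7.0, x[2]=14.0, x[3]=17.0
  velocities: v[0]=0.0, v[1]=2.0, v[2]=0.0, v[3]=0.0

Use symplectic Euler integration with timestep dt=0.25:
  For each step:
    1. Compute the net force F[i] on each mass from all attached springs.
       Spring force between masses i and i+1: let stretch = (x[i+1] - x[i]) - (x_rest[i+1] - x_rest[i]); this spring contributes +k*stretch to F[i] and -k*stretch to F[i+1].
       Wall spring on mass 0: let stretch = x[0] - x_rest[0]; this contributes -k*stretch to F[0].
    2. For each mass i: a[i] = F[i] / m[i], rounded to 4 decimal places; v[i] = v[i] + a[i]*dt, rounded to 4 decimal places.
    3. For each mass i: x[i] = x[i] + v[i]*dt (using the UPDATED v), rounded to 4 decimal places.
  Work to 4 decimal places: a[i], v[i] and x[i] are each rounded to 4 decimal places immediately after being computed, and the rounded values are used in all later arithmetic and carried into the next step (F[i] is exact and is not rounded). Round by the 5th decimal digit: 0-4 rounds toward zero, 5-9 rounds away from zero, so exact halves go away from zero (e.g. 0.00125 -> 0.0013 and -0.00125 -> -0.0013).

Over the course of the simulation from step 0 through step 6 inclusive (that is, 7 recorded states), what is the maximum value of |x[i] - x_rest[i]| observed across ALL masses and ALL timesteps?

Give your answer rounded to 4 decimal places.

Step 0: x=[5.0000 7.0000 14.0000 17.0000] v=[0.0000 2.0000 0.0000 0.0000]
Step 1: x=[4.8125 7.8125 13.7500 17.0313] v=[-0.7500 3.2500 -1.0000 0.1250]
Step 2: x=[4.5117 8.8086 13.3340 17.0850] v=[-1.2031 3.9844 -1.6641 0.2149]
Step 3: x=[4.1975 9.8190 12.8696 17.1465] v=[-1.2568 4.0415 -1.8577 0.2460]
Step 4: x=[3.9723 10.6687 12.4818 17.1994] v=[-0.9008 3.3988 -1.5511 0.2114]
Step 5: x=[3.9174 11.2132 12.2756 17.2298] v=[-0.2198 2.1780 -0.8250 0.1217]
Step 6: x=[4.0736 11.3681 12.3126 17.2304] v=[0.6248 0.6197 0.1480 0.0024]
Max displacement = 3.3681

Answer: 3.3681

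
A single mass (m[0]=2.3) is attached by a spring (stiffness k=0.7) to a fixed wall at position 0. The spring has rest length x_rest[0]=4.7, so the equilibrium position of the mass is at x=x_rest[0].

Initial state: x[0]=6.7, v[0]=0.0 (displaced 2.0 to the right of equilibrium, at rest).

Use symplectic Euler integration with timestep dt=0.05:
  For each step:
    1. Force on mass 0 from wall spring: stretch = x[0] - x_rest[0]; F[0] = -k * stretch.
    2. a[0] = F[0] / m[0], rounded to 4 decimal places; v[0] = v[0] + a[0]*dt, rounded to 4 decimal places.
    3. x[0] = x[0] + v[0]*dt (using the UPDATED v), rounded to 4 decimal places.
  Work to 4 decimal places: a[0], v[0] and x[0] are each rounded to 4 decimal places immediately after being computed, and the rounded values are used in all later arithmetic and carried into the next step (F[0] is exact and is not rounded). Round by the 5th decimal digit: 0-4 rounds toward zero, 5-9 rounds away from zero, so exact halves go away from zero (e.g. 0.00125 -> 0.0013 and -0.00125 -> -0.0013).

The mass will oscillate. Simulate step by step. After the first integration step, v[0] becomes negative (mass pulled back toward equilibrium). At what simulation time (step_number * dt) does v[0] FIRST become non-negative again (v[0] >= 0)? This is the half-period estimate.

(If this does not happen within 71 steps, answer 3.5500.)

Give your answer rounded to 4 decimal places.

Step 0: x=[6.7000] v=[0.0000]
Step 1: x=[6.6985] v=[-0.0304]
Step 2: x=[6.6955] v=[-0.0608]
Step 3: x=[6.6909] v=[-0.0912]
Step 4: x=[6.6848] v=[-0.1215]
Step 5: x=[6.6772] v=[-0.1517]
Step 6: x=[6.6681] v=[-0.1818]
Step 7: x=[6.6575] v=[-0.2118]
Step 8: x=[6.6454] v=[-0.2416]
Step 9: x=[6.6318] v=[-0.2712]
Step 10: x=[6.6168] v=[-0.3006]
Step 11: x=[6.6003] v=[-0.3298]
Step 12: x=[6.5824] v=[-0.3587]
Step 13: x=[6.5630] v=[-0.3873]
Step 14: x=[6.5422] v=[-0.4157]
Step 15: x=[6.5200] v=[-0.4437]
Step 16: x=[6.4964] v=[-0.4714]
Step 17: x=[6.4715] v=[-0.4987]
Step 18: x=[6.4452] v=[-0.5257]
Step 19: x=[6.4176] v=[-0.5523]
Step 20: x=[6.3887] v=[-0.5784]
Step 21: x=[6.3585] v=[-0.6041]
Step 22: x=[6.3270] v=[-0.6293]
Step 23: x=[6.2943] v=[-0.6541]
Step 24: x=[6.2604] v=[-0.6784]
Step 25: x=[6.2253] v=[-0.7021]
Step 26: x=[6.1890] v=[-0.7253]
Step 27: x=[6.1516] v=[-0.7480]
Step 28: x=[6.1131] v=[-0.7701]
Step 29: x=[6.0735] v=[-0.7916]
Step 30: x=[6.0329] v=[-0.8125]
Step 31: x=[5.9913] v=[-0.8328]
Step 32: x=[5.9487] v=[-0.8525]
Step 33: x=[5.9051] v=[-0.8715]
Step 34: x=[5.8606] v=[-0.8898]
Step 35: x=[5.8152] v=[-0.9075]
Step 36: x=[5.7690] v=[-0.9245]
Step 37: x=[5.7220] v=[-0.9408]
Step 38: x=[5.6742] v=[-0.9564]
Step 39: x=[5.6256] v=[-0.9712]
Step 40: x=[5.5763] v=[-0.9853]
Step 41: x=[5.5264] v=[-0.9986]
Step 42: x=[5.4758] v=[-1.0112]
Step 43: x=[5.4247] v=[-1.0230]
Step 44: x=[5.3730] v=[-1.0340]
Step 45: x=[5.3208] v=[-1.0442]
Step 46: x=[5.2681] v=[-1.0536]
Step 47: x=[5.2150] v=[-1.0622]
Step 48: x=[5.1615] v=[-1.0700]
Step 49: x=[5.1077] v=[-1.0770]
Step 50: x=[5.0535] v=[-1.0832]
Step 51: x=[4.9991] v=[-1.0886]
Step 52: x=[4.9444] v=[-1.0932]
Step 53: x=[4.8896] v=[-1.0969]
Step 54: x=[4.8346] v=[-1.0998]
Step 55: x=[4.7795] v=[-1.1019]
Step 56: x=[4.7243] v=[-1.1031]
Step 57: x=[4.6691] v=[-1.1035]
Step 58: x=[4.6140] v=[-1.1030]
Step 59: x=[4.5589] v=[-1.1017]
Step 60: x=[4.5039] v=[-1.0996]
Step 61: x=[4.4491] v=[-1.0966]
Step 62: x=[4.3945] v=[-1.0928]
Step 63: x=[4.3401] v=[-1.0882]
Step 64: x=[4.2860] v=[-1.0827]
Step 65: x=[4.2322] v=[-1.0764]
Step 66: x=[4.1787] v=[-1.0693]
Step 67: x=[4.1256] v=[-1.0614]
Step 68: x=[4.0730] v=[-1.0527]
Step 69: x=[4.0208] v=[-1.0432]
Step 70: x=[3.9692] v=[-1.0329]
Step 71: x=[3.9181] v=[-1.0218]
v[0] did not become non-negative within 71 steps; using fallback time=3.5500

Answer: 3.5500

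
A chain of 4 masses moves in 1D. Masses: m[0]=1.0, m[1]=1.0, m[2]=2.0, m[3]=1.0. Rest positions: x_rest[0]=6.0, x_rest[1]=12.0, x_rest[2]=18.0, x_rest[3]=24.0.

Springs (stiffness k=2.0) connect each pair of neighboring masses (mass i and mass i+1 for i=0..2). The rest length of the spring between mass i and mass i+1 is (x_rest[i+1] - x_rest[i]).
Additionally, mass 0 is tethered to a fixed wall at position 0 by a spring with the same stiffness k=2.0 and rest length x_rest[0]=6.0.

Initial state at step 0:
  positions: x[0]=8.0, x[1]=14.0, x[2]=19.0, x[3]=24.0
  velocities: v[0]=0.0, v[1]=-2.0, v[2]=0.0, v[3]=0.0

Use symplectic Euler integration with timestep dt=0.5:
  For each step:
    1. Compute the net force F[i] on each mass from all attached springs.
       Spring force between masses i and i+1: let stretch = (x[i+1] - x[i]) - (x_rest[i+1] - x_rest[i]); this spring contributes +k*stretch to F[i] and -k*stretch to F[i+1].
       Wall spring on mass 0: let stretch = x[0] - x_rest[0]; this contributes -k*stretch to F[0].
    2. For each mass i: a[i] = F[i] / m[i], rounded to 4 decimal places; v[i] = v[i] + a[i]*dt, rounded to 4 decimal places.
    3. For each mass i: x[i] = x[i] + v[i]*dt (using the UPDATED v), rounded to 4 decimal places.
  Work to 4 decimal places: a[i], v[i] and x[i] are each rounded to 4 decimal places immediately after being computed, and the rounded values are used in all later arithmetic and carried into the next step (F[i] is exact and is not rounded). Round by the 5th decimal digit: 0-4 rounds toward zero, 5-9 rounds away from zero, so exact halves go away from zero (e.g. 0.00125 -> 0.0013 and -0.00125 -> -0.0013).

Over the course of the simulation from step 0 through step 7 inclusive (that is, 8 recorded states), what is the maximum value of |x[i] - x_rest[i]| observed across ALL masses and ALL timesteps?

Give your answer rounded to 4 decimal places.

Answer: 2.3300

Derivation:
Step 0: x=[8.0000 14.0000 19.0000 24.0000] v=[0.0000 -2.0000 0.0000 0.0000]
Step 1: x=[7.0000 12.5000 19.0000 24.5000] v=[-2.0000 -3.0000 0.0000 1.0000]
Step 2: x=[5.2500 11.5000 18.7500 25.2500] v=[-3.5000 -2.0000 -0.5000 1.5000]
Step 3: x=[4.0000 11.0000 18.3125 25.7500] v=[-2.5000 -1.0000 -0.8750 1.0000]
Step 4: x=[4.2500 10.6563 17.9063 25.5313] v=[0.5000 -0.6875 -0.8125 -0.4375]
Step 5: x=[5.5782 10.7344 17.5938 24.5001] v=[2.6563 0.1562 -0.6250 -2.0625]
Step 6: x=[6.6954 11.6641 17.2930 23.0157] v=[2.2343 1.8594 -0.6016 -2.9688]
Step 7: x=[6.9492 12.9239 17.0157 21.6700] v=[0.5076 2.5196 -0.5547 -2.6915]
Max displacement = 2.3300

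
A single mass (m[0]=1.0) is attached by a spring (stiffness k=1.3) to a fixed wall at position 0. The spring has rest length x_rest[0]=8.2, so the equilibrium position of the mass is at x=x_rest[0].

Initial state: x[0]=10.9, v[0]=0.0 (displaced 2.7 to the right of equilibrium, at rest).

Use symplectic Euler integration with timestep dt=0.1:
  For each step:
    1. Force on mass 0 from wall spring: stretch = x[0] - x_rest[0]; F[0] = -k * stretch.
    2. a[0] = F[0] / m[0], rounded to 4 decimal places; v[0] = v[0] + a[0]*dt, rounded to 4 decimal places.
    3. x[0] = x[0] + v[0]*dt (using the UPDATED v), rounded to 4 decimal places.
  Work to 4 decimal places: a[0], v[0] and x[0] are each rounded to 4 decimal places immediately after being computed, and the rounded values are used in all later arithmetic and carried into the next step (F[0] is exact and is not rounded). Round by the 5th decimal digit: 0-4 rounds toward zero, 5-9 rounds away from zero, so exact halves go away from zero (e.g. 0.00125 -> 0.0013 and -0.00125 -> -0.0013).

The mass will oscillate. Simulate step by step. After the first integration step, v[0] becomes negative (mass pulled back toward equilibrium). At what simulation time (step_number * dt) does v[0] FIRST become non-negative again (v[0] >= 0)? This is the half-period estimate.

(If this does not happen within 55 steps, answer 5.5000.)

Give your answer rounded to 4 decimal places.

Step 0: x=[10.9000] v=[0.0000]
Step 1: x=[10.8649] v=[-0.3510]
Step 2: x=[10.7952] v=[-0.6974]
Step 3: x=[10.6917] v=[-1.0348]
Step 4: x=[10.5558] v=[-1.3587]
Step 5: x=[10.3893] v=[-1.6650]
Step 6: x=[10.1943] v=[-1.9496]
Step 7: x=[9.9734] v=[-2.2089]
Step 8: x=[9.7295] v=[-2.4394]
Step 9: x=[9.4657] v=[-2.6382]
Step 10: x=[9.1854] v=[-2.8027]
Step 11: x=[8.8923] v=[-2.9308]
Step 12: x=[8.5902] v=[-3.0208]
Step 13: x=[8.2831] v=[-3.0715]
Step 14: x=[7.9749] v=[-3.0823]
Step 15: x=[7.6696] v=[-3.0530]
Step 16: x=[7.3712] v=[-2.9841]
Step 17: x=[7.0836] v=[-2.8764]
Step 18: x=[6.8105] v=[-2.7313]
Step 19: x=[6.5554] v=[-2.5507]
Step 20: x=[6.3217] v=[-2.3369]
Step 21: x=[6.1124] v=[-2.0927]
Step 22: x=[5.9303] v=[-1.8213]
Step 23: x=[5.7777] v=[-1.5262]
Step 24: x=[5.6566] v=[-1.2113]
Step 25: x=[5.5685] v=[-0.8807]
Step 26: x=[5.5146] v=[-0.5386]
Step 27: x=[5.4957] v=[-0.1895]
Step 28: x=[5.5119] v=[0.1621]
First v>=0 after going negative at step 28, time=2.8000

Answer: 2.8000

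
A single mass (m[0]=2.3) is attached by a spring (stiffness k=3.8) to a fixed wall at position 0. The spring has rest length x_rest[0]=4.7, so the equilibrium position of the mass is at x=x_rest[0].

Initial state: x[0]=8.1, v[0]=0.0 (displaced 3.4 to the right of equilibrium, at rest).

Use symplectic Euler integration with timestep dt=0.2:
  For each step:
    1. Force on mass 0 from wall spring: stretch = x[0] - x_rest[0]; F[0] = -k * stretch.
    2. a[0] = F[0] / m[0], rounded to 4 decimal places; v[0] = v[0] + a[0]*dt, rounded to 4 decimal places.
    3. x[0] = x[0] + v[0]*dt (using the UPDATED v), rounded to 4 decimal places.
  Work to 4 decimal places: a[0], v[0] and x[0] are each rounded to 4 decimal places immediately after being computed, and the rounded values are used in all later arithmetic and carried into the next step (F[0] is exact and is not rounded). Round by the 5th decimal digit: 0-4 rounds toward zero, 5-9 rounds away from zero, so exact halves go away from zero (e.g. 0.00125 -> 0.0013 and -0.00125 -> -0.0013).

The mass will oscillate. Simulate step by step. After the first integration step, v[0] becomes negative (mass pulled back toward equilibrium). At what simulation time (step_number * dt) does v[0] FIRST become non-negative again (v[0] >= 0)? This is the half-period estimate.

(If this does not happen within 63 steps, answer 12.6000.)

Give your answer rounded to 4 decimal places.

Step 0: x=[8.1000] v=[0.0000]
Step 1: x=[7.8753] v=[-1.1235]
Step 2: x=[7.4408] v=[-2.1727]
Step 3: x=[6.8251] v=[-3.0784]
Step 4: x=[6.0690] v=[-3.7806]
Step 5: x=[5.2224] v=[-4.2330]
Step 6: x=[4.3413] v=[-4.4056]
Step 7: x=[3.4839] v=[-4.2871]
Step 8: x=[2.7068] v=[-3.8853]
Step 9: x=[2.0615] v=[-3.2267]
Step 10: x=[1.5905] v=[-2.3548]
Step 11: x=[1.3250] v=[-1.3273]
Step 12: x=[1.2826] v=[-0.2121]
Step 13: x=[1.4660] v=[0.9171]
First v>=0 after going negative at step 13, time=2.6000

Answer: 2.6000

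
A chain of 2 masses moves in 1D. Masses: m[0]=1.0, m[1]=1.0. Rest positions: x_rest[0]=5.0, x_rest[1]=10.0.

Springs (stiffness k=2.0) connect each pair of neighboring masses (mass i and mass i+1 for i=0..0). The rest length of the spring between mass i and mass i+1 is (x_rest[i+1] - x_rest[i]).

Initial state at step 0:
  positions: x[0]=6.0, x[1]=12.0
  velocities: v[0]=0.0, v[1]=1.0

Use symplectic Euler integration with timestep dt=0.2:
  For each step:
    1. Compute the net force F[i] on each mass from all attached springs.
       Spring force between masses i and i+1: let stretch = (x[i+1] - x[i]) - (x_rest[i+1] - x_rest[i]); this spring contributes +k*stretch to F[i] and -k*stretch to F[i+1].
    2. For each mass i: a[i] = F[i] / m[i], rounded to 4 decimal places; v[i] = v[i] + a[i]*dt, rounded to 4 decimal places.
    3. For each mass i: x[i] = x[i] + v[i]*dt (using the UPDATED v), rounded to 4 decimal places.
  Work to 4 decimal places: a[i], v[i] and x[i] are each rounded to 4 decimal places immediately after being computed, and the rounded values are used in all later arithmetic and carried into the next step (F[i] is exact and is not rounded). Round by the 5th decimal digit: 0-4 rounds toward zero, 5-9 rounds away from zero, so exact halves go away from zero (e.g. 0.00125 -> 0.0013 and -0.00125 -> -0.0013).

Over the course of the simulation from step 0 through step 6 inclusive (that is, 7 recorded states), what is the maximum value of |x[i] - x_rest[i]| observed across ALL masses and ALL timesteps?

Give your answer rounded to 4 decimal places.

Step 0: x=[6.0000 12.0000] v=[0.0000 1.0000]
Step 1: x=[6.0800 12.1200] v=[0.4000 0.6000]
Step 2: x=[6.2432 12.1568] v=[0.8160 0.1840]
Step 3: x=[6.4795 12.1205] v=[1.1814 -0.1814]
Step 4: x=[6.7671 12.0329] v=[1.4378 -0.4378]
Step 5: x=[7.0759 11.9241] v=[1.5441 -0.5441]
Step 6: x=[7.3726 11.8274] v=[1.4834 -0.4834]
Max displacement = 2.3726

Answer: 2.3726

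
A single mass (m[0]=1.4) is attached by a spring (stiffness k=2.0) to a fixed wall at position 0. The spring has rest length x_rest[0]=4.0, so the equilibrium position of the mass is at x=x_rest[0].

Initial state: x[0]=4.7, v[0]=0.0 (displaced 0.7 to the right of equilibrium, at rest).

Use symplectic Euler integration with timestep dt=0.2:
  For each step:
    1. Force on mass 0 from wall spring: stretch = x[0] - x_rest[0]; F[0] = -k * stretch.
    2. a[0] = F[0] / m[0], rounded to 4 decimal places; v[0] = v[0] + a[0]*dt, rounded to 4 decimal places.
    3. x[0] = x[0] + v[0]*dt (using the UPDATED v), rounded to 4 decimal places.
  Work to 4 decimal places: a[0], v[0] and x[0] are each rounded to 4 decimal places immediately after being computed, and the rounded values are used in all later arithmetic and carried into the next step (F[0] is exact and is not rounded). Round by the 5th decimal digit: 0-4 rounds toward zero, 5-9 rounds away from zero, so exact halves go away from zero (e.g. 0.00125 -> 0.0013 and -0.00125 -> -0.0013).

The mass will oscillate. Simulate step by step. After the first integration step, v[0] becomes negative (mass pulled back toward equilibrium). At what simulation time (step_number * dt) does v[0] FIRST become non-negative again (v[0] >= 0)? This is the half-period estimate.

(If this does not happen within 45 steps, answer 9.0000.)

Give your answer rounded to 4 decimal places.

Answer: 2.8000

Derivation:
Step 0: x=[4.7000] v=[0.0000]
Step 1: x=[4.6600] v=[-0.2000]
Step 2: x=[4.5823] v=[-0.3886]
Step 3: x=[4.4713] v=[-0.5550]
Step 4: x=[4.3334] v=[-0.6897]
Step 5: x=[4.1764] v=[-0.7850]
Step 6: x=[4.0093] v=[-0.8354]
Step 7: x=[3.8417] v=[-0.8381]
Step 8: x=[3.6831] v=[-0.7929]
Step 9: x=[3.5426] v=[-0.7024]
Step 10: x=[3.4283] v=[-0.5717]
Step 11: x=[3.3466] v=[-0.4084]
Step 12: x=[3.3023] v=[-0.2217]
Step 13: x=[3.2978] v=[-0.0224]
Step 14: x=[3.3334] v=[0.1782]
First v>=0 after going negative at step 14, time=2.8000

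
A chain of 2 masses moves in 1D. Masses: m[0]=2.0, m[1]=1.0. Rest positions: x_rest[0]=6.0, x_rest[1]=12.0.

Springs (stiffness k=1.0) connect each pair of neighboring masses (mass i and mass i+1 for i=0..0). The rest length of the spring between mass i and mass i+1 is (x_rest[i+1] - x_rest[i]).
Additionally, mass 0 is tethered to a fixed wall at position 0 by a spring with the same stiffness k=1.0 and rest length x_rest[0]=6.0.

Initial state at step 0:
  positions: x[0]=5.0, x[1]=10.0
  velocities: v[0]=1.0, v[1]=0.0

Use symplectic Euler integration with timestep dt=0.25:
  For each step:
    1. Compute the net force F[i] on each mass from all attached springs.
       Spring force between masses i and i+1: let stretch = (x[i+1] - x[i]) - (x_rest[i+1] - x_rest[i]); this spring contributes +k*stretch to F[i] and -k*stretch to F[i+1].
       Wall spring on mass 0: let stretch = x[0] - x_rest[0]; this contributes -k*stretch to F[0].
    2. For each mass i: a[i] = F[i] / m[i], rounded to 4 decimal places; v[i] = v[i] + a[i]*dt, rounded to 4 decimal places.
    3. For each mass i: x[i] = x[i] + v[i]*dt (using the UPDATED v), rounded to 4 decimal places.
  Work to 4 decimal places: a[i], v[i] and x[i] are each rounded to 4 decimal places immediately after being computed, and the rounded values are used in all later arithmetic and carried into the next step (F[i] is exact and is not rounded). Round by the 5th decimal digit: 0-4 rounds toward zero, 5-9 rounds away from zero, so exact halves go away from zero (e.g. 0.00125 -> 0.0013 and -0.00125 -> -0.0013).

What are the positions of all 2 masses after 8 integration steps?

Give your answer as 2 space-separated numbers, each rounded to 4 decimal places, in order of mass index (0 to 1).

Step 0: x=[5.0000 10.0000] v=[1.0000 0.0000]
Step 1: x=[5.2500 10.0625] v=[1.0000 0.2500]
Step 2: x=[5.4863 10.1992] v=[0.9453 0.5469]
Step 3: x=[5.6985 10.4164] v=[0.8486 0.8687]
Step 4: x=[5.8800 10.7137] v=[0.7260 1.1892]
Step 5: x=[6.0288 11.0839] v=[0.5952 1.4808]
Step 6: x=[6.1472 11.5132] v=[0.4735 1.7170]
Step 7: x=[6.2412 11.9821] v=[0.3759 1.8755]
Step 8: x=[6.3196 12.4672] v=[0.3134 1.9403]

Answer: 6.3196 12.4672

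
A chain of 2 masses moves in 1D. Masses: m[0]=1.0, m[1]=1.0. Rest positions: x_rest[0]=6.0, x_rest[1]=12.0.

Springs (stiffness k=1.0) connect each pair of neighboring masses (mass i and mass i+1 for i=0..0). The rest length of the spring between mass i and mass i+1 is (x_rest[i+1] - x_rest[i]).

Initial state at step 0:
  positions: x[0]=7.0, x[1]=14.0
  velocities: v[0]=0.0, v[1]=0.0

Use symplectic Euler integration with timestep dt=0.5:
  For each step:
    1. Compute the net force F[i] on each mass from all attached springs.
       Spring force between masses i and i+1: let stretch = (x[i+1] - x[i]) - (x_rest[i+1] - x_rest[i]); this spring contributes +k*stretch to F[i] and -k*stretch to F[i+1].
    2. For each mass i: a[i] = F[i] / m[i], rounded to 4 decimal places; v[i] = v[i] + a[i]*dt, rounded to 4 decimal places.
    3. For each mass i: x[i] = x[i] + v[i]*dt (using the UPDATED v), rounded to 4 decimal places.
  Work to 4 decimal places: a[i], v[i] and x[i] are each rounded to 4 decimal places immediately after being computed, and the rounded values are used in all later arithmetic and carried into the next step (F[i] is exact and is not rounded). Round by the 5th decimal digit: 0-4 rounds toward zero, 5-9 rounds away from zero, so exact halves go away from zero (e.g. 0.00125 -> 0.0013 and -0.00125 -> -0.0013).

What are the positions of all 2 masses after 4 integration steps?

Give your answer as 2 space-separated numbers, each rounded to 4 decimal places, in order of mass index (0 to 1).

Answer: 8.0313 12.9688

Derivation:
Step 0: x=[7.0000 14.0000] v=[0.0000 0.0000]
Step 1: x=[7.2500 13.7500] v=[0.5000 -0.5000]
Step 2: x=[7.6250 13.3750] v=[0.7500 -0.7500]
Step 3: x=[7.9375 13.0625] v=[0.6250 -0.6250]
Step 4: x=[8.0313 12.9688] v=[0.1875 -0.1875]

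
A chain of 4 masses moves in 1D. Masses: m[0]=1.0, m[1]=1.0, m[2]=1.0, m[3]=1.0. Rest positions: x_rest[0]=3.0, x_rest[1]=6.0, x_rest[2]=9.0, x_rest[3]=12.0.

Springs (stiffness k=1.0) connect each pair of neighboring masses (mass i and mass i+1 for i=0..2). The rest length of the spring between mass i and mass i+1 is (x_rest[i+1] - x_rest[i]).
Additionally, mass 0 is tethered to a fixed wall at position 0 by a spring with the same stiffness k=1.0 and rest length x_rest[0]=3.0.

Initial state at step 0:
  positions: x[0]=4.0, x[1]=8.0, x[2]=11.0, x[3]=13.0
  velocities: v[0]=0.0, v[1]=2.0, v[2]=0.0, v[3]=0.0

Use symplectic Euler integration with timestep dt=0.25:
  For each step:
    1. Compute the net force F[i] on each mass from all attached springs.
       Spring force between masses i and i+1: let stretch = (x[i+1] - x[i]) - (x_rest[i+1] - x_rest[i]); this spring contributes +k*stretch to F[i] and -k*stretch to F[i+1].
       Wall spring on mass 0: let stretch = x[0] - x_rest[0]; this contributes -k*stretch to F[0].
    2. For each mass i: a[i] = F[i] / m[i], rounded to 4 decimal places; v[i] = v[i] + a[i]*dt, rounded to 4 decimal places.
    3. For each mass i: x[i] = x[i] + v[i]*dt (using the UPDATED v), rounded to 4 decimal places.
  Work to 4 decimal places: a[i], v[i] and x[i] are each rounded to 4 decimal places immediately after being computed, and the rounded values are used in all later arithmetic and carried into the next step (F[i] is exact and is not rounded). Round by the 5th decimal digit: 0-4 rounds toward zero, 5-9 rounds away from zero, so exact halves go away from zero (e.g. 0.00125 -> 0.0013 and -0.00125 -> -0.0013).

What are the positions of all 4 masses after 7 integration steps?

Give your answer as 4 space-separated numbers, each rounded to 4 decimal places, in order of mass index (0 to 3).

Answer: 4.5964 7.9025 10.9721 14.1305

Derivation:
Step 0: x=[4.0000 8.0000 11.0000 13.0000] v=[0.0000 2.0000 0.0000 0.0000]
Step 1: x=[4.0000 8.4375 10.9375 13.0625] v=[0.0000 1.7500 -0.2500 0.2500]
Step 2: x=[4.0274 8.7539 10.8516 13.1797] v=[0.1094 1.2656 -0.3438 0.4688]
Step 3: x=[4.0985 8.9060 10.7801 13.3389] v=[0.2842 0.6084 -0.2862 0.6368]
Step 4: x=[4.2139 8.8748 10.7514 13.5257] v=[0.4615 -0.1250 -0.1150 0.7471]
Step 5: x=[4.3572 8.6695 10.7788 13.7266] v=[0.5733 -0.8211 0.1094 0.8035]
Step 6: x=[4.4977 8.3265 10.8586 13.9308] v=[0.5621 -1.3719 0.3190 0.8166]
Step 7: x=[4.5964 7.9025 10.9721 14.1305] v=[0.3949 -1.6961 0.4540 0.7986]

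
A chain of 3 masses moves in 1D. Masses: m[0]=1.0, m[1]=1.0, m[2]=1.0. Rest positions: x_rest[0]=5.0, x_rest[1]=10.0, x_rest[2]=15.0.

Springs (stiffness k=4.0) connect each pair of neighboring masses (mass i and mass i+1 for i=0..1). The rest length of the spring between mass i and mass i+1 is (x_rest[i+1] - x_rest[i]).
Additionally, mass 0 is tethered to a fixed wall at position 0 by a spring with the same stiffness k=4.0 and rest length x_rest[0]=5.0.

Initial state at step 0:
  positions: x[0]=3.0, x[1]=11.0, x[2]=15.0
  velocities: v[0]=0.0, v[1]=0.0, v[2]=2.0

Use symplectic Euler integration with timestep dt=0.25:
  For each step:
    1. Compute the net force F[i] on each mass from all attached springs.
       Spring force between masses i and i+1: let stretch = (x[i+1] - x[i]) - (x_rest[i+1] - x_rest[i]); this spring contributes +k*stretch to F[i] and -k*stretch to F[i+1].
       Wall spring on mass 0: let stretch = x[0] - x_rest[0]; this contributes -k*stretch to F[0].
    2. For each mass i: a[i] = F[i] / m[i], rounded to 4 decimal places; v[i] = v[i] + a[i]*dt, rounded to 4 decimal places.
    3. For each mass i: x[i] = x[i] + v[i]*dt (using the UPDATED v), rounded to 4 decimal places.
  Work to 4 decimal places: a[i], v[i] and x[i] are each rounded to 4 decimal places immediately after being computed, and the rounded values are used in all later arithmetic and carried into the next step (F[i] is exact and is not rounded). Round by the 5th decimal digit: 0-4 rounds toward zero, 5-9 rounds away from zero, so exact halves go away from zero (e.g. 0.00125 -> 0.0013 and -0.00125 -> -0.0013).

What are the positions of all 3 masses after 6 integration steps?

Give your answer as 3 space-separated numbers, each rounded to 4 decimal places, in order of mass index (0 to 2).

Step 0: x=[3.0000 11.0000 15.0000] v=[0.0000 0.0000 2.0000]
Step 1: x=[4.2500 10.0000 15.7500] v=[5.0000 -4.0000 3.0000]
Step 2: x=[5.8750 9.0000 16.3125] v=[6.5000 -4.0000 2.2500]
Step 3: x=[6.8125 9.0469 16.2969] v=[3.7500 0.1875 -0.0625]
Step 4: x=[6.6055 10.3477 15.7188] v=[-0.8281 5.2031 -2.3125]
Step 5: x=[5.6827 12.0557 15.0479] v=[-3.6914 6.8320 -2.6836]
Step 6: x=[4.9324 12.9185 14.8790] v=[-3.0011 3.4512 -0.6758]

Answer: 4.9324 12.9185 14.8790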